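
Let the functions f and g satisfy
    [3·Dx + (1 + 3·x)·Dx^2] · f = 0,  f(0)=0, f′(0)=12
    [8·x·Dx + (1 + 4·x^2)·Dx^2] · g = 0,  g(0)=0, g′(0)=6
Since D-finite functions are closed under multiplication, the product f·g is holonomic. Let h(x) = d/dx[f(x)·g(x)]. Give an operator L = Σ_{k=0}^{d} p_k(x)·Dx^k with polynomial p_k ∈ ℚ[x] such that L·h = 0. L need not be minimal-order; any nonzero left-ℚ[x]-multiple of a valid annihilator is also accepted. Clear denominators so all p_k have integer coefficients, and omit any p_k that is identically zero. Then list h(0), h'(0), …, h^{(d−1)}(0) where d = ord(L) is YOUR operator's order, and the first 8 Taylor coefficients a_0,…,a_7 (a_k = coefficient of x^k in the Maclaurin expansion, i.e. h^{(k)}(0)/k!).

f: a_k = 0, 12, -18, 36, -81, 972/5, -486, 8748/7, …
g: a_k = 0, 6, 0, -8, 0, 96/5, 0, -384/7, …
f·g: L₀ = L_f ⊗_s L_g, ord ≤ 2·2.
h=h₀': d/dx-closure on L₀ ⇒ L.
L = (1632 + 8496·x + 23040·x^2 + 110016·x^3 + 207360·x^4 + 269568·x^5 + 82944·x^7) + (418 + 6672·x + 44112·x^2 + 151488·x^3 + 393984·x^4 + 642816·x^5 + 725760·x^6 + 82944·x^7 + 290304·x^8)·Dx + (204 + 1844·x + 12096·x^2 + 47408·x^3 + 122880·x^4 + 240192·x^5 + 331776·x^6 + 361728·x^7 + 82944·x^8 + 165888·x^9)·Dx^2 + (25 + 246·x + 1217·x^2 + 4128·x^3 + 10624·x^4 + 22080·x^5 + 34272·x^6 + 41472·x^7 + 43776·x^8 + 13824·x^9 + 20736·x^10)·Dx^3  (order 3).
h: a_k = 0, 144, -324, 480, -1710, 33264/5, -91476/5, 47808, …
ICs: h(0) = 0, h′(0) = 144, h′′(0) = -648.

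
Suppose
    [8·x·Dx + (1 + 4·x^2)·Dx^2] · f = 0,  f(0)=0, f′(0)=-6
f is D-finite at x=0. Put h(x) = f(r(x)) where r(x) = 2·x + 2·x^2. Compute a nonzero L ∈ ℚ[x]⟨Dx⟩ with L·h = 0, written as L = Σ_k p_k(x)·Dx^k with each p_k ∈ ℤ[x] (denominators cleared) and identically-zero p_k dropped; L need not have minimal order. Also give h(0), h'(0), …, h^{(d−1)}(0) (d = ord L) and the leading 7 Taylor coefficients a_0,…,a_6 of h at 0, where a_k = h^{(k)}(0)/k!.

f: a_k = 0, -6, 0, 8, 0, -96/5, 0, …
Change of var in L_f (x↦r) gives L₀.
L = (-2 + 32·x + 128·x^2 + 192·x^3 + 96·x^4)·Dx + (1 + 2·x + 16·x^2 + 64·x^3 + 80·x^4 + 32·x^5)·Dx^2  (order 2).
h: a_k = 0, -12, -12, 64, 192, -2112/5, -3008, …
ICs: h(0) = 0, h′(0) = -12.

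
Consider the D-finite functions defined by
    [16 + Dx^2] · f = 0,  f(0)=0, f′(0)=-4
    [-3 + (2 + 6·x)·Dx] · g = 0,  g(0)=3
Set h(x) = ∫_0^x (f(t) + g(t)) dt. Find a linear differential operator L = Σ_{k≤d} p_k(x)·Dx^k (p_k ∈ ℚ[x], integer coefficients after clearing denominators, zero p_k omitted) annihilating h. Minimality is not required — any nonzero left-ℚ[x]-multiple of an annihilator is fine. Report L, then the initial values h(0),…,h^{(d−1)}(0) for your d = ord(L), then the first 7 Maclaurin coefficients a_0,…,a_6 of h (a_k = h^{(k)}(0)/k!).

L = (-4368 - 18432·x - 27648·x^2)·Dx + (1760 + 17568·x + 55296·x^2 + 55296·x^3)·Dx^2 + (-273 - 1152·x - 1728·x^2)·Dx^3 + (110 + 1098·x + 3456·x^2 + 3456·x^3)·Dx^4  (order 4).
h: a_k = 0, 3, 1/4, -9/8, 755/192, -243/128, 43777/23040, …
ICs: h(0) = 0, h′(0) = 3, h′′(0) = 1/2, h′′′(0) = -27/4.

f: a_k = 0, -4, 0, 32/3, 0, -128/15, 0, …
g: a_k = 3, 9/2, -27/8, 81/16, -1215/128, 5103/256, -45927/1024, …
h₀=f+g: left-lcm gives L₀, ord ≤ 3.
h=∫h₀ ⇒ L = L₀·Dx.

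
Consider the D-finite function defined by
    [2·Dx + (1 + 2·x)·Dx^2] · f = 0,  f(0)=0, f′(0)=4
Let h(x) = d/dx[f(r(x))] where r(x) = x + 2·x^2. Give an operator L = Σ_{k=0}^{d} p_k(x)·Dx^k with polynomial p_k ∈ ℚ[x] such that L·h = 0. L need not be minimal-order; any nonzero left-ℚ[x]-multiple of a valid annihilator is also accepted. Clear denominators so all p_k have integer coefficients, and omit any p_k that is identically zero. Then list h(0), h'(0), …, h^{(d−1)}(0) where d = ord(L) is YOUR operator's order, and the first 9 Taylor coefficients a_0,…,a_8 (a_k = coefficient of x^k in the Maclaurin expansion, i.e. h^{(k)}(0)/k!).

L = (-2 + 8·x + 16·x^2) + (1 + 6·x + 12·x^2 + 16·x^3)·Dx  (order 1).
h: a_k = 4, 8, -32, 32, 64, -256, 256, 512, -2048, …
ICs: h(0) = 4.

f: a_k = 0, 4, -4, 16/3, -8, 64/5, -64/3, 256/7, -64, …
L₀ from L_f via x↦r, Dx↦r'^{-1}Dx.
h=h₀': d/dx-closure on L₀ ⇒ L.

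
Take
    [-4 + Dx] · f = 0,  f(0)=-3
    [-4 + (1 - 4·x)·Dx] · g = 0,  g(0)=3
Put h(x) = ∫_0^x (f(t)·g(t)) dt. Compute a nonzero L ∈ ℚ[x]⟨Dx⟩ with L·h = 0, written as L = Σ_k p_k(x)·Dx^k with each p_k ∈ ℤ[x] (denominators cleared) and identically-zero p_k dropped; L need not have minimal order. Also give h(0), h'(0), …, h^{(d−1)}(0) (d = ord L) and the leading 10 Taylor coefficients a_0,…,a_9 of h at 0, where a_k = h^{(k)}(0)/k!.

L = (8 - 16·x)·Dx + (-1 + 4·x)·Dx^2  (order 2).
h: a_k = 0, -9, -36, -120, -384, -1248, -20864/5, -500992/35, -350720/7, -56115712/315, …
ICs: h(0) = 0, h′(0) = -9.

f: a_k = -3, -12, -24, -32, -32, -128/5, -256/15, -1024/105, -512/105, -2048/945, …
g: a_k = 3, 12, 48, 192, 768, 3072, 12288, 49152, 196608, 786432, …
h₀=f·g: eliminate ⇒ L₀, order ≤ 1·1.
∫: right-multiply L₀ by Dx.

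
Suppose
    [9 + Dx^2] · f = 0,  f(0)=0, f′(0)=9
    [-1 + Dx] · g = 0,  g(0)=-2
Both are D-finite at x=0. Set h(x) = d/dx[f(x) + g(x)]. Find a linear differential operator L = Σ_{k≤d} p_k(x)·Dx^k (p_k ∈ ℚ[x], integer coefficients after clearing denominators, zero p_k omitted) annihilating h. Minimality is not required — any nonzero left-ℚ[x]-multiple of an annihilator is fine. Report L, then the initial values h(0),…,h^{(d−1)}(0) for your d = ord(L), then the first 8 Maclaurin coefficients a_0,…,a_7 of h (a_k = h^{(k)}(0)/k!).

f: a_k = 0, 9, 0, -27/2, 0, 243/40, 0, -729/560, …
g: a_k = -2, -2, -1, -1/3, -1/12, -1/60, -1/360, -1/2520, …
Weyl lclm of L_f,L_g ⇒ L₀ (ord ≤ 3).
Derive L from L₀ (diff closure).
L = 9 - 9·Dx + Dx^2 - Dx^3  (order 3).
h: a_k = 7, -2, -83/2, -1/3, 727/24, -1/60, -6563/720, -1/2520, …
ICs: h(0) = 7, h′(0) = -2, h′′(0) = -83.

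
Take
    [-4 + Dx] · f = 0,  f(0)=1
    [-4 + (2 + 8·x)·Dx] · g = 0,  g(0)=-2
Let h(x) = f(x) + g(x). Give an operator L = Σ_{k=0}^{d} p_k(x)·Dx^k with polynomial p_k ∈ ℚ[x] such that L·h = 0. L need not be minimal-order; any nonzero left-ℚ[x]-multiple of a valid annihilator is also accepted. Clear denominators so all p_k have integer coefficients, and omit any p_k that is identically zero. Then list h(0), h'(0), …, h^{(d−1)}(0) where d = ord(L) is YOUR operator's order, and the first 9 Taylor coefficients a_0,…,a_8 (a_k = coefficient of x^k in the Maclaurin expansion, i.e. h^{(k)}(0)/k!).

L = (24 + 64·x) + (-10 - 64·x - 128·x^2)·Dx + (1 + 12·x + 32·x^2)·Dx^2  (order 2).
h: a_k = -1, 0, 12, 8/3, 92/3, -712/15, 7816/45, -165296/315, 541052/315, …
ICs: h(0) = -1, h′(0) = 0.

f: a_k = 1, 4, 8, 32/3, 32/3, 128/15, 256/45, 1024/315, 512/315, …
g: a_k = -2, -4, 4, -8, 20, -56, 168, -528, 1716, …
f+g: L₀ = lclm(L_f,L_g), ord ≤ 1+1.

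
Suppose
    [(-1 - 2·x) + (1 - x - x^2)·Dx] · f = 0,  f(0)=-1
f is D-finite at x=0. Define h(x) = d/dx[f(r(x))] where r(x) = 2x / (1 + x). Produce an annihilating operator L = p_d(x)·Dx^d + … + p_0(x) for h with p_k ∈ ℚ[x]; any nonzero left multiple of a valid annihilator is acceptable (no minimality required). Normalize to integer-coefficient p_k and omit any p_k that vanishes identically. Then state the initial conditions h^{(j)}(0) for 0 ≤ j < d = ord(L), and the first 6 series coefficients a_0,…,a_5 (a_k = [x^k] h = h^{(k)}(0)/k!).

f: a_k = -1, -1, -2, -3, -5, -8, …
Substitute x→r, Dx→(1/r')Dx; clear ⇒ L₀.
h₀' ⇒ L via d/dx closure of L₀.
L = (6 + 30·x + 90·x^2 + 50·x^3) + (-1 - 6·x + 30·x^3 + 25·x^4)·Dx  (order 1).
h: a_k = -2, -12, -30, -120, -250, -900, …
ICs: h(0) = -2.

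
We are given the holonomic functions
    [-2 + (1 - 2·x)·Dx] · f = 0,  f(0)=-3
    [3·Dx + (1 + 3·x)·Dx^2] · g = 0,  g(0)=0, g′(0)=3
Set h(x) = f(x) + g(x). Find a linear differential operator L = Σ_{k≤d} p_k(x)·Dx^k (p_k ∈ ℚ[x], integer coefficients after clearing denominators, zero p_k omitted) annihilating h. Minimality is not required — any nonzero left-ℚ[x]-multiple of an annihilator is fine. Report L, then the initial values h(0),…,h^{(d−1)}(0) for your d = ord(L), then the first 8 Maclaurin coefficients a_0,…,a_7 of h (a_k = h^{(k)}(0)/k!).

f: a_k = -3, -6, -12, -24, -48, -96, -192, -384, …
g: a_k = 0, 3, -9/2, 9, -81/4, 243/5, -243/2, 2187/7, …
f+g: L₀ = lclm(L_f,L_g), ord ≤ 1+2.
L = (144 + 72·x)·Dx + (6 + 216·x + 144·x^2)·Dx^2 + (-7 - 13·x + 36·x^2 + 36·x^3)·Dx^3  (order 3).
h: a_k = -3, -3, -33/2, -15, -273/4, -237/5, -627/2, -501/7, …
ICs: h(0) = -3, h′(0) = -3, h′′(0) = -33.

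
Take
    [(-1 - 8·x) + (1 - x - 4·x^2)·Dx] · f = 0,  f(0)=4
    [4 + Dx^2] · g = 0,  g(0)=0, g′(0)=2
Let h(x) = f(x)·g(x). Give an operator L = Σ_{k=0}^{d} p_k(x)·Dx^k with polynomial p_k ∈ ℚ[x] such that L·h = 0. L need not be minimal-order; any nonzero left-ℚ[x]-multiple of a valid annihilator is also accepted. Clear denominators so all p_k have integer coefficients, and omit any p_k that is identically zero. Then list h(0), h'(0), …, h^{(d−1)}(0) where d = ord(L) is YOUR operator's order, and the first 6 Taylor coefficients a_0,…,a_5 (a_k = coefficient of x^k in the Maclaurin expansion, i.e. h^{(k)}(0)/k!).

f: a_k = 4, 4, 20, 36, 116, 260, …
g: a_k = 0, 2, 0, -4/3, 0, 4/15, …
Sym-product of L_f,L_g gives L₀ (≤ ord 2).
L = (4 + 4·x + 16·x^2) + (2 + 16·x)·Dx + (-1 + x + 4·x^2)·Dx^2  (order 2).
h: a_k = 0, 8, 8, 104/3, 200/3, 1032/5, …
ICs: h(0) = 0, h′(0) = 8.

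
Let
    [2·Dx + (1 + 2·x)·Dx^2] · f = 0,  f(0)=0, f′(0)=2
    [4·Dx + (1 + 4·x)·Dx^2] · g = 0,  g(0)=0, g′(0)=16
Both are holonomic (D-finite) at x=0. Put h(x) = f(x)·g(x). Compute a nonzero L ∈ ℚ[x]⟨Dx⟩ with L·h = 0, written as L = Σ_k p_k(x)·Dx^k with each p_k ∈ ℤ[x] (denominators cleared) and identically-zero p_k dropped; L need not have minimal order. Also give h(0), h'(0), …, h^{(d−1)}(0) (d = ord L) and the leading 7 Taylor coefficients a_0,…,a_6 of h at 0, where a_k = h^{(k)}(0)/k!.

L = (160 + 768·x + 1024·x^2)·Dx + (264 + 2144·x + 5760·x^2 + 5120·x^3)·Dx^2 + (64 + 720·x + 2976·x^2 + 5376·x^3 + 3584·x^4)·Dx^3 + (3 + 44·x + 252·x^2 + 704·x^3 + 960·x^4 + 512·x^5)·Dx^4  (order 4).
h: a_k = 0, 0, 32, -96, 832/3, -832, 117376/45, …
ICs: h(0) = 0, h′(0) = 0, h′′(0) = 64, h′′′(0) = -576.

f: a_k = 0, 2, -2, 8/3, -4, 32/5, -32/3, …
g: a_k = 0, 16, -32, 256/3, -256, 4096/5, -8192/3, …
Sym-product of L_f,L_g gives L₀ (≤ ord 4).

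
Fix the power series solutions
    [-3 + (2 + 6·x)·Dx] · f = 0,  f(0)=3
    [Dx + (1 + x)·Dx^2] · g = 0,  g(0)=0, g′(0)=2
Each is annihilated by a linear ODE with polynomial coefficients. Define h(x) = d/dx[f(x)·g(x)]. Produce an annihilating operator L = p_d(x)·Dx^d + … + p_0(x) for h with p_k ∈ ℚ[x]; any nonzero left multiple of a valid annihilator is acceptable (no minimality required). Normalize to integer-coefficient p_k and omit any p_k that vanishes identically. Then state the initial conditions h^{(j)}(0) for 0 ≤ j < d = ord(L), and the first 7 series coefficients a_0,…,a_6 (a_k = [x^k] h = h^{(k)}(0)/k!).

L = (3 + 126·x + 27·x^2) + (128 + 648·x + 864·x^2 + 216·x^3)·Dx + (28 + 208·x + 504·x^2 + 432·x^3 + 108·x^4)·Dx^2  (order 2).
h: a_k = 6, 12, -111/4, 60, -8751/64, 53013/160, -2159127/2560, …
ICs: h(0) = 6, h′(0) = 12.

f: a_k = 3, 9/2, -27/8, 81/16, -1215/128, 5103/256, -45927/1024, …
g: a_k = 0, 2, -1, 2/3, -1/2, 2/5, -1/3, …
h₀=f·g: eliminate ⇒ L₀, order ≤ 1·2.
Differentiate: ansatz ord ≤ ord L₀ ⇒ L.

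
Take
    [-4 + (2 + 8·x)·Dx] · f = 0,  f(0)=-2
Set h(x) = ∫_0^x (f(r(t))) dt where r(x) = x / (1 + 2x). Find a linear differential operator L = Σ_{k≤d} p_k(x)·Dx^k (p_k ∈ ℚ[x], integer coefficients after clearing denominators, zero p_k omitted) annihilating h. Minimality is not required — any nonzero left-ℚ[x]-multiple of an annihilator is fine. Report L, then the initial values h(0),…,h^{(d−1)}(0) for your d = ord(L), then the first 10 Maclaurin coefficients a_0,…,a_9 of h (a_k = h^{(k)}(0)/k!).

f: a_k = -2, -4, 4, -8, 20, -56, 168, -528, 1716, -5720, …
Change of var in L_f (x↦r) gives L₀.
h=∫h₀ ⇒ L = L₀·Dx.
L = -2·Dx + (1 + 8·x + 12·x^2)·Dx^2  (order 2).
h: a_k = 0, -2, -2, 4, -10, 148/5, -100, 2616/7, -1506, 6420, …
ICs: h(0) = 0, h′(0) = -2.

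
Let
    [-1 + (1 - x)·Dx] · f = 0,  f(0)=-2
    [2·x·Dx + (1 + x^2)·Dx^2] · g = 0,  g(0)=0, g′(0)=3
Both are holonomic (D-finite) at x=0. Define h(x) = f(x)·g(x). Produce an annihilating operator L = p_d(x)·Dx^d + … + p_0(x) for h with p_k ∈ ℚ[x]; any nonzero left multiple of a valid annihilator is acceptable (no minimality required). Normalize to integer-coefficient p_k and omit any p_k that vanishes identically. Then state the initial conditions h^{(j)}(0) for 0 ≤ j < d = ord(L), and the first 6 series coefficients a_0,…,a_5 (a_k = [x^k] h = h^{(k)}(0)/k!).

f: a_k = -2, -2, -2, -2, -2, -2, …
g: a_k = 0, 3, 0, -1, 0, 3/5, …
Product ⇒ symmetric product L₀, ord ≤ 2.
L = 2·x + (2 - 2·x + 4·x^2)·Dx + (-1 + x - x^2 + x^3)·Dx^2  (order 2).
h: a_k = 0, -6, -6, -4, -4, -26/5, …
ICs: h(0) = 0, h′(0) = -6.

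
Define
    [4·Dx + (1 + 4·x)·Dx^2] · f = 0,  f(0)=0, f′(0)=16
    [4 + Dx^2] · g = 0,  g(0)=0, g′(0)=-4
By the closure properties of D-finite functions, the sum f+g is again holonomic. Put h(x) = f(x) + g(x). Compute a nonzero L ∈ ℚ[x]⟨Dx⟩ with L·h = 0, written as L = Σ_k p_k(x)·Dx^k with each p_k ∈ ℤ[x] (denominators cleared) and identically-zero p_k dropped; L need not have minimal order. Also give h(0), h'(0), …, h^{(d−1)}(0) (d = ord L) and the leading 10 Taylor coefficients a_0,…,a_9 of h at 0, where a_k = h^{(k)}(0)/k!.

f: a_k = 0, 16, -32, 256/3, -256, 4096/5, -8192/3, 65536/7, -32768, 1048576/9, …
g: a_k = 0, -4, 0, 8/3, 0, -8/15, 0, 16/315, 0, -8/2835, …
Sum ⇒ L₀ = lclm(L_f,L_g) in ℚ(x)⟨Dx⟩.
L = (400 + 128·x + 256·x^2)·Dx + (36 + 176·x + 192·x^2 + 256·x^3)·Dx^2 + (100 + 32·x + 64·x^2)·Dx^3 + (9 + 44·x + 48·x^2 + 64·x^3)·Dx^4  (order 4).
h: a_k = 0, 12, -32, 88, -256, 2456/3, -8192/3, 2949136/315, -32768, 330301432/2835, …
ICs: h(0) = 0, h′(0) = 12, h′′(0) = -64, h′′′(0) = 528.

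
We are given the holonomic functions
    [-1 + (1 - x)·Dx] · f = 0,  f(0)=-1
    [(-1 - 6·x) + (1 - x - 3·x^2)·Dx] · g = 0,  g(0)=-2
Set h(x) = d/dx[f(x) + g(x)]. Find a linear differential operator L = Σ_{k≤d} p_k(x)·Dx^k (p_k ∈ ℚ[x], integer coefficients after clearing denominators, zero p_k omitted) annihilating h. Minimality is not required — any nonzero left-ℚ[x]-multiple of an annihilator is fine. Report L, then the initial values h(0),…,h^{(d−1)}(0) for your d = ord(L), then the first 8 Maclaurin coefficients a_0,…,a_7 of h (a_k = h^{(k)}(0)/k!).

L = (-6 - 72·x - 216·x^3 + 54·x^4) + (6 + 30·x - 18·x^2 + 72·x^3 - 207·x^4 + 54·x^5)·Dx + (-1 + 2·x - 7·x^2 + 18·x^3 + 12·x^4 - 33·x^5 + 9·x^6)·Dx^2  (order 2).
h: a_k = -3, -18, -45, -156, -405, -1170, -3045, -8136, …
ICs: h(0) = -3, h′(0) = -18.

f: a_k = -1, -1, -1, -1, -1, -1, -1, -1, …
g: a_k = -2, -2, -8, -14, -38, -80, -194, -434, …
Sum ⇒ L₀ = lclm(L_f,L_g) in ℚ(x)⟨Dx⟩.
Derive L from L₀ (diff closure).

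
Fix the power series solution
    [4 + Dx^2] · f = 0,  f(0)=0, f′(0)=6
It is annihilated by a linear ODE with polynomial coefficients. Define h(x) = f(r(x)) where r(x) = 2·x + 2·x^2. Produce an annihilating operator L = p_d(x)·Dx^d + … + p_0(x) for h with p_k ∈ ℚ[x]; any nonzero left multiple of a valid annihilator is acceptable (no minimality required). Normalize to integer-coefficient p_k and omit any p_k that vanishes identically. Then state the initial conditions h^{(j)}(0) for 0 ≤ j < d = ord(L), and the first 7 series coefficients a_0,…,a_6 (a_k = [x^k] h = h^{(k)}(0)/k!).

L = (16 + 96·x + 192·x^2 + 128·x^3) - 2·Dx + (1 + 2·x)·Dx^2  (order 2).
h: a_k = 0, 12, 12, -32, -96, -352/5, 96, …
ICs: h(0) = 0, h′(0) = 12.

f: a_k = 0, 6, 0, -4, 0, 4/5, 0, …
Substitute x→r, Dx→(1/r')Dx; clear ⇒ L₀.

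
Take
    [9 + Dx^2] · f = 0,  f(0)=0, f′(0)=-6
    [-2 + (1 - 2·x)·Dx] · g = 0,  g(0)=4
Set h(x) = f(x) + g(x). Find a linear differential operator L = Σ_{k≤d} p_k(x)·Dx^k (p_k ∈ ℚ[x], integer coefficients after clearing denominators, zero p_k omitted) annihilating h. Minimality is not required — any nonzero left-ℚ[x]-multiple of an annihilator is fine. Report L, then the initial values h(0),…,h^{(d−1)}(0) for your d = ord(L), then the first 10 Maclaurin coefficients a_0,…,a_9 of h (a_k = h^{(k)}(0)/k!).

L = (-594 + 648·x - 648·x^2) + (153 - 630·x + 972·x^2 - 648·x^3)·Dx + (-66 + 72·x - 72·x^2)·Dx^2 + (17 - 70·x + 108·x^2 - 72·x^3)·Dx^3  (order 3).
h: a_k = 4, 2, 16, 41, 64, 2479/20, 256, 143603/280, 1024, 4587277/2240, …
ICs: h(0) = 4, h′(0) = 2, h′′(0) = 32.

f: a_k = 0, -6, 0, 9, 0, -81/20, 0, 243/280, 0, -243/2240, …
g: a_k = 4, 8, 16, 32, 64, 128, 256, 512, 1024, 2048, …
h₀=f+g: left-lcm gives L₀, ord ≤ 3.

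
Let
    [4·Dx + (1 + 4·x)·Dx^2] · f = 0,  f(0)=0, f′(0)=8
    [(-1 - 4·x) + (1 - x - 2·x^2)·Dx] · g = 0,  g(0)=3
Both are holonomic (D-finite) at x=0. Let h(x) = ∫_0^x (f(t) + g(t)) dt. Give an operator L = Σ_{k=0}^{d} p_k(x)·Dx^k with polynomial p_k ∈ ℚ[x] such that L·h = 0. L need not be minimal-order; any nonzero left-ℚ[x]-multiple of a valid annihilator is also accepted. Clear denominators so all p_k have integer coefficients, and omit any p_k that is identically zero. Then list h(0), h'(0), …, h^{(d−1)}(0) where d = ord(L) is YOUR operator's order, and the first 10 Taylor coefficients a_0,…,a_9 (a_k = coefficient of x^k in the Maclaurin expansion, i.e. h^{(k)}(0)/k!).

L = (-156 - 624·x - 1440·x^2 - 768·x^3 - 768·x^4)·Dx^2 + (1 - 160·x - 1064·x^2 - 1952·x^3 - 1600·x^4 - 1280·x^5)·Dx^3 + (5 + 39·x + 66·x^2 - 80·x^3 - 240·x^4 - 384·x^5 - 256·x^6)·Dx^4  (order 4).
h: a_k = 0, 3, 11/2, -7/3, 173/12, -19, 2363/30, -3709/21, 34553/56, -15871/9, …
ICs: h(0) = 0, h′(0) = 3, h′′(0) = 11, h′′′(0) = -14.

f: a_k = 0, 8, -16, 128/3, -128, 2048/5, -4096/3, 32768/7, -16384, 524288/9, …
g: a_k = 3, 3, 9, 15, 33, 63, 129, 255, 513, 1023, …
h₀=f+g: left-lcm gives L₀, ord ≤ 3.
∫: right-multiply L₀ by Dx.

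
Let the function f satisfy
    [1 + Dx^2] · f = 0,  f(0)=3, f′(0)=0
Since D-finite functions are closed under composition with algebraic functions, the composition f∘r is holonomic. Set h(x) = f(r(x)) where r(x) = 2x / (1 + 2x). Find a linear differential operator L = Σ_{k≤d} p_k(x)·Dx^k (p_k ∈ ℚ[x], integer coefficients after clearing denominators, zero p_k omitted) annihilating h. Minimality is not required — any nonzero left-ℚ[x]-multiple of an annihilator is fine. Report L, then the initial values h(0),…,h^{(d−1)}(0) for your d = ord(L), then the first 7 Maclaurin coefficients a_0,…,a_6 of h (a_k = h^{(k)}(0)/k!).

L = 4 + (4 + 24·x + 48·x^2 + 32·x^3)·Dx + (1 + 8·x + 24·x^2 + 32·x^3 + 16·x^4)·Dx^2  (order 2).
h: a_k = 3, 0, -6, 24, -70, 176, -6004/15, …
ICs: h(0) = 3, h′(0) = 0.

f: a_k = 3, 0, -3/2, 0, 1/8, 0, -1/240, …
Substitute x→r, Dx→(1/r')Dx; clear ⇒ L₀.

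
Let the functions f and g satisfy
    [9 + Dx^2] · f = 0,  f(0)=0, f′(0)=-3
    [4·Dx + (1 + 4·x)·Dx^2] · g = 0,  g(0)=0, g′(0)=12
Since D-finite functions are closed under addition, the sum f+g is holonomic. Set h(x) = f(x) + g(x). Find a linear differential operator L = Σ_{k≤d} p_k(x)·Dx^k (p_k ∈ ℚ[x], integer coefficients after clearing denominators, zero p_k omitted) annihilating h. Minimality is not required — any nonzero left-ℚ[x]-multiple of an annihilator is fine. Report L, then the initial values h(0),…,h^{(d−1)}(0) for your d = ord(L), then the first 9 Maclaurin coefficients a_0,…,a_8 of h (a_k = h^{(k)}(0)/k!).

L = (3780 + 2592·x + 5184·x^2)·Dx + (369 + 2124·x + 3888·x^2 + 5184·x^3)·Dx^2 + (420 + 288·x + 576·x^2)·Dx^3 + (41 + 236·x + 432·x^2 + 576·x^3)·Dx^4  (order 4).
h: a_k = 0, 9, -24, 137/2, -192, 4899/8, -2048, 3932403/560, -24576, …
ICs: h(0) = 0, h′(0) = 9, h′′(0) = -48, h′′′(0) = 411.

f: a_k = 0, -3, 0, 9/2, 0, -81/40, 0, 243/560, 0, …
g: a_k = 0, 12, -24, 64, -192, 3072/5, -2048, 49152/7, -24576, …
h₀=f+g: left-lcm gives L₀, ord ≤ 4.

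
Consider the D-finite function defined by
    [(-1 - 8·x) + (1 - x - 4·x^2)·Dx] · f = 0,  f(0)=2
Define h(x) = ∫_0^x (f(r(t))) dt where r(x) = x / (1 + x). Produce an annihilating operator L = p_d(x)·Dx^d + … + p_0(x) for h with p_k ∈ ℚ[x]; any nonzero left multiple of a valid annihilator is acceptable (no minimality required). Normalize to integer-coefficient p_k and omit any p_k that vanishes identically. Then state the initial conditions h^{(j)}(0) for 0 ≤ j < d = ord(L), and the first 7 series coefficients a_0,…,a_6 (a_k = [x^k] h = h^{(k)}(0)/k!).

f: a_k = 2, 2, 10, 18, 58, 130, 362, …
L₀ from L_f via x↦r, Dx↦r'^{-1}Dx.
h=∫h₀ ⇒ L = L₀·Dx.
L = (1 + 9·x)·Dx + (-1 - 2·x + 3·x^2 + 4·x^3)·Dx^2  (order 2).
h: a_k = 0, 2, 1, 8/3, 0, 32/5, -16/3, …
ICs: h(0) = 0, h′(0) = 2.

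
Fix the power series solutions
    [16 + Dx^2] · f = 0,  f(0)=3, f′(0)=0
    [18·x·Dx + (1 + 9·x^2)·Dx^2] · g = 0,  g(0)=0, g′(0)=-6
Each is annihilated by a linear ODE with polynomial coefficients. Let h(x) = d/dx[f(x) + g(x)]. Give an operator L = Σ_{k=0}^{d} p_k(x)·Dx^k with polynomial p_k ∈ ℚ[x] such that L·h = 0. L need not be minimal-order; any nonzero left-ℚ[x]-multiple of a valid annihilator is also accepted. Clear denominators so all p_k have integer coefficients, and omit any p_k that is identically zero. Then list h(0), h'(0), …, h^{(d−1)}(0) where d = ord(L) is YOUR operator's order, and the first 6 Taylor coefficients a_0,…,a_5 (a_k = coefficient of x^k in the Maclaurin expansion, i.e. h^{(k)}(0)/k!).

L = (-13248·x + 181440·x^3 + 186624·x^5) + (-16 + 6048·x^2 + 66096·x^4 + 93312·x^6)·Dx + (-828·x + 11340·x^3 + 11664·x^5)·Dx^2 + (-1 + 378·x^2 + 4131·x^4 + 5832·x^6)·Dx^3  (order 3).
h: a_k = -6, -48, 54, 128, -486, -512/5, …
ICs: h(0) = -6, h′(0) = -48, h′′(0) = 108.

f: a_k = 3, 0, -24, 0, 32, 0, …
g: a_k = 0, -6, 0, 18, 0, -486/5, …
f+g: L₀ = lclm(L_f,L_g), ord ≤ 2+2.
Differentiate: ansatz ord ≤ ord L₀ ⇒ L.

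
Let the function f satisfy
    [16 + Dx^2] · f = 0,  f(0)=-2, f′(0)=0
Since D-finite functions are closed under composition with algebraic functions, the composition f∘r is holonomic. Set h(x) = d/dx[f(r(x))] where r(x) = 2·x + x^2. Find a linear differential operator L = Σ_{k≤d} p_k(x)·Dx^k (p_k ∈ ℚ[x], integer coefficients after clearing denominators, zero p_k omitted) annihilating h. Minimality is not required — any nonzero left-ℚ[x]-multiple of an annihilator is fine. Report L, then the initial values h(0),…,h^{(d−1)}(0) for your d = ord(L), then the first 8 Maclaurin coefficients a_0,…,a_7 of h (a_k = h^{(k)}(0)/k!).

f: a_k = -2, 0, 16, 0, -64/3, 0, 512/45, 0, …
h₀=f(r): pull back L_f along r ⇒ L₀.
Derive L from L₀ (diff closure).
L = (67 + 256·x + 384·x^2 + 256·x^3 + 64·x^4) + (-3 - 3·x)·Dx + (1 + 2·x + x^2)·Dx^2  (order 2).
h: a_k = 0, 128, 192, -3904/3, -10240/3, 19456/15, 211456/15, 4730368/315, …
ICs: h(0) = 0, h′(0) = 128.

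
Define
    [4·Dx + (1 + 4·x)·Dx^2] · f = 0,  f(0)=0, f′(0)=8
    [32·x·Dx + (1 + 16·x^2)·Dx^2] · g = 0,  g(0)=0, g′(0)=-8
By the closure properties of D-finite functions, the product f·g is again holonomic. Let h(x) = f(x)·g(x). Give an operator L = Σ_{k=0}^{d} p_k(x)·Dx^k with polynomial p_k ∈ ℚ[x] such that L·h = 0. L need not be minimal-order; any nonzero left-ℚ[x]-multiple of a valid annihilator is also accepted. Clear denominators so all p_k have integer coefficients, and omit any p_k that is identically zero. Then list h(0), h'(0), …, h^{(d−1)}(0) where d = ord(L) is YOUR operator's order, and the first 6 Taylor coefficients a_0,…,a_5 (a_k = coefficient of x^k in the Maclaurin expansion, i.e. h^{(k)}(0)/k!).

L = (1536 + 11264·x + 81920·x^2 + 638976·x^3 + 1966080·x^4 + 3407872·x^5 + 4194304·x^7)·Dx + (288 + 7936·x + 78848·x^2 + 495616·x^3 + 2228224·x^4 + 6094848·x^5 + 9175040·x^6 + 3145728·x^7 + 14680064·x^8)·Dx^2 + (48 + 1024·x + 12288·x^2 + 79872·x^3 + 368640·x^4 + 1277952·x^5 + 3145728·x^6 + 4718592·x^7 + 3145728·x^8 + 8388608·x^9)·Dx^3 + (5 + 72·x + 592·x^2 + 3584·x^3 + 16896·x^4 + 61440·x^5 + 172032·x^6 + 393216·x^7 + 589824·x^8 + 524288·x^9 + 1048576·x^10)·Dx^4  (order 4).
h: a_k = 0, 0, -64, 128, 0, 1024/3, …
ICs: h(0) = 0, h′(0) = 0, h′′(0) = -128, h′′′(0) = 768.

f: a_k = 0, 8, -16, 128/3, -128, 2048/5, …
g: a_k = 0, -8, 0, 128/3, 0, -2048/5, …
f·g: L₀ = L_f ⊗_s L_g, ord ≤ 2·2.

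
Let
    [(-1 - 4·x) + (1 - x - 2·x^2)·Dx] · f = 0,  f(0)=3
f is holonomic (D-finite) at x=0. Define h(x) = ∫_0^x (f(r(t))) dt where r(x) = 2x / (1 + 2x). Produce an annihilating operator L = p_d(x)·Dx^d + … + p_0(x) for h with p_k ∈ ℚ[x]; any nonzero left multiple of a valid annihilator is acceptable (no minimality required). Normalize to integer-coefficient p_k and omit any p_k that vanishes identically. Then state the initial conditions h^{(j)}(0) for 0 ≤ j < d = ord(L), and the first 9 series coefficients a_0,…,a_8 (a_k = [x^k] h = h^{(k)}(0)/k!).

f: a_k = 3, 3, 9, 15, 33, 63, 129, 255, 513, …
Change of var in L_f (x↦r) gives L₀.
h=∫₀ˣh₀: take L = L₀·Dx.
L = (2 + 20·x)·Dx + (-1 - 4·x + 4·x^2 + 16·x^3)·Dx^2  (order 2).
h: a_k = 0, 3, 3, 8, 0, 192/5, -64, 2304/7, -960, …
ICs: h(0) = 0, h′(0) = 3.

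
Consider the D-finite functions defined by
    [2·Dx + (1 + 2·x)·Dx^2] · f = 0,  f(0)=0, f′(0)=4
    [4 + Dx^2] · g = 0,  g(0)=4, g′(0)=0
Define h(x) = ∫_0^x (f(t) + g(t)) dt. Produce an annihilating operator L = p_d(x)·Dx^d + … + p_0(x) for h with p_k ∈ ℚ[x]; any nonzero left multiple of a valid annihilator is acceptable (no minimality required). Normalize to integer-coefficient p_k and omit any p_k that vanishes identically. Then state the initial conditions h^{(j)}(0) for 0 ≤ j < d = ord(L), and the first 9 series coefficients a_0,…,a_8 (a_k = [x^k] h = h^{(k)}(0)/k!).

f: a_k = 0, 4, -4, 16/3, -8, 64/5, -64/3, 256/7, -64, …
g: a_k = 4, 0, -8, 0, 8/3, 0, -16/45, 0, 8/315, …
Sum ⇒ L₀ = lclm(L_f,L_g) in ℚ(x)⟨Dx⟩.
h=∫₀ˣh₀: take L = L₀·Dx.
L = (56 + 32·x + 32·x^2)·Dx^2 + (12 + 40·x + 48·x^2 + 32·x^3)·Dx^3 + (14 + 8·x + 8·x^2)·Dx^4 + (3 + 10·x + 12·x^2 + 8·x^3)·Dx^5  (order 5).
h: a_k = 0, 4, 2, -4, 4/3, -16/15, 32/15, -976/315, 32/7, …
ICs: h(0) = 0, h′(0) = 4, h′′(0) = 4, h′′′(0) = -24, h′′′′(0) = 32.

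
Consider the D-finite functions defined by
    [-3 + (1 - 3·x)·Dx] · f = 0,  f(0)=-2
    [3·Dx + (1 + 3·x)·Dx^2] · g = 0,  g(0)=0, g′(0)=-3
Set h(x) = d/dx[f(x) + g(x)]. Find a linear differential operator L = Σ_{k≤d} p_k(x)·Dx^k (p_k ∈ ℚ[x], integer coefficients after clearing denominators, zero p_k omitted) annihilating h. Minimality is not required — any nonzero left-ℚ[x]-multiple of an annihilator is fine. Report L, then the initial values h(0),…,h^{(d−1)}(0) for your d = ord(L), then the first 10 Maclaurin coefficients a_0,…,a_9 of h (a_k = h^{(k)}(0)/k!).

f: a_k = -2, -6, -18, -54, -162, -486, -1458, -4374, -13122, -39366, …
g: a_k = 0, -3, 9/2, -9, 81/4, -243/5, 243/2, -2187/7, 6561/8, -2187, …
Sum ⇒ L₀ = lclm(L_f,L_g) in ℚ(x)⟨Dx⟩.
Differentiate: ansatz ord ≤ ord L₀ ⇒ L.
L = (30 + 18·x) + (4 + 48·x + 36·x^2)·Dx + (-1 - x + 9·x^2 + 9·x^3)·Dx^2  (order 2).
h: a_k = -9, -27, -189, -567, -2673, -8019, -32805, -98415, -373977, -1121931, …
ICs: h(0) = -9, h′(0) = -27.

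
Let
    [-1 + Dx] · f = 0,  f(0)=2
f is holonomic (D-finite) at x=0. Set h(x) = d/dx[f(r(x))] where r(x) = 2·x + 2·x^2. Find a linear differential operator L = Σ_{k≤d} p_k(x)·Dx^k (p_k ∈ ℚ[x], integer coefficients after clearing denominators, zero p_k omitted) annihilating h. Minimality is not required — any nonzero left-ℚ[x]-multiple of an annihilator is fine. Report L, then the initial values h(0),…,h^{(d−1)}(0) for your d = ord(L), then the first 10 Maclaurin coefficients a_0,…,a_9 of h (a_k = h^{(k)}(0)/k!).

f: a_k = 2, 2, 1, 1/3, 1/12, 1/60, 1/360, 1/2520, 1/20160, 1/181440, …
f∘r: x↦r, Dx↦Dx/r' in L_f ⇒ L₀.
Differentiate: ansatz ord ≤ ord L₀ ⇒ L.
L = (4 + 8·x + 8·x^2) + (-1 - 2·x)·Dx  (order 1).
h: a_k = 4, 16, 32, 160/3, 208/3, 1216/15, 3712/45, 24448/315, 4192/63, 151936/2835, …
ICs: h(0) = 4.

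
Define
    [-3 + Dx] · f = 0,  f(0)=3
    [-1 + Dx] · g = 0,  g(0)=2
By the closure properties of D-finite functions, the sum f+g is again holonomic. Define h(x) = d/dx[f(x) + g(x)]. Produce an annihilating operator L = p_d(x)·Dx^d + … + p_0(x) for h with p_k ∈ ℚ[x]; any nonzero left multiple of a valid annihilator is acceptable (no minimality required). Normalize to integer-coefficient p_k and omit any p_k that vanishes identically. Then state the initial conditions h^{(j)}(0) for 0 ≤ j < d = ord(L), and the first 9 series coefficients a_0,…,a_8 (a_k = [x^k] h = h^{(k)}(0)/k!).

f: a_k = 3, 9, 27/2, 27/2, 81/8, 243/40, 243/80, 729/560, 2187/4480, …
g: a_k = 2, 2, 1, 1/3, 1/12, 1/60, 1/360, 1/2520, 1/20160, …
Sum ⇒ L₀ = lclm(L_f,L_g) in ℚ(x)⟨Dx⟩.
h=h₀': d/dx-closure on L₀ ⇒ L.
L = 3 - 4·Dx + Dx^2  (order 2).
h: a_k = 11, 29, 83/2, 245/6, 731/24, 2189/120, 6563/720, 3937/1008, 59051/40320, …
ICs: h(0) = 11, h′(0) = 29.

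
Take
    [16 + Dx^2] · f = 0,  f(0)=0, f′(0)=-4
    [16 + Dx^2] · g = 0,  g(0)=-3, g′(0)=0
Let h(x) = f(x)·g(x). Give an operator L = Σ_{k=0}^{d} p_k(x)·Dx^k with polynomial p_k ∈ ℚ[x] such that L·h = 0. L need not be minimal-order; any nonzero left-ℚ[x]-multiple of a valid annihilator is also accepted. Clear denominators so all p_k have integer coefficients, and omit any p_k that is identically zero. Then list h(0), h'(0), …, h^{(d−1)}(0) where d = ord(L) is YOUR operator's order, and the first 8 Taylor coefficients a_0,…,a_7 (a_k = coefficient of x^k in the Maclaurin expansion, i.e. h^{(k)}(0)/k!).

L = 64·Dx + Dx^3  (order 3).
h: a_k = 0, 12, 0, -128, 0, 2048/5, 0, -65536/105, …
ICs: h(0) = 0, h′(0) = 12, h′′(0) = 0.

f: a_k = 0, -4, 0, 32/3, 0, -128/15, 0, 1024/315, …
g: a_k = -3, 0, 24, 0, -32, 0, 256/15, 0, …
Product ⇒ symmetric product L₀, ord ≤ 4.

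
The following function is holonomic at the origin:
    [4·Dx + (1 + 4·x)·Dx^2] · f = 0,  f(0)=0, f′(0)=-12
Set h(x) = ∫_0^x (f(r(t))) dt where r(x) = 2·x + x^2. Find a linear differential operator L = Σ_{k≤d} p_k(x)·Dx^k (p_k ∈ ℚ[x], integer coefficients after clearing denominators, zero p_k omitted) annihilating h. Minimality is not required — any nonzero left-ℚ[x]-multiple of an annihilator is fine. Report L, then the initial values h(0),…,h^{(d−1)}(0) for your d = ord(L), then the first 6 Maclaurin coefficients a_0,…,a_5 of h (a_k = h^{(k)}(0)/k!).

L = (7 + 8·x + 4·x^2)·Dx^2 + (1 + 9·x + 12·x^2 + 4·x^3)·Dx^3  (order 3).
h: a_k = 0, 0, -12, 28, -104, 2328/5, …
ICs: h(0) = 0, h′(0) = 0, h′′(0) = -24.

f: a_k = 0, -12, 24, -64, 192, -3072/5, …
Substitute x→r, Dx→(1/r')Dx; clear ⇒ L₀.
h=∫h₀ ⇒ L = L₀·Dx.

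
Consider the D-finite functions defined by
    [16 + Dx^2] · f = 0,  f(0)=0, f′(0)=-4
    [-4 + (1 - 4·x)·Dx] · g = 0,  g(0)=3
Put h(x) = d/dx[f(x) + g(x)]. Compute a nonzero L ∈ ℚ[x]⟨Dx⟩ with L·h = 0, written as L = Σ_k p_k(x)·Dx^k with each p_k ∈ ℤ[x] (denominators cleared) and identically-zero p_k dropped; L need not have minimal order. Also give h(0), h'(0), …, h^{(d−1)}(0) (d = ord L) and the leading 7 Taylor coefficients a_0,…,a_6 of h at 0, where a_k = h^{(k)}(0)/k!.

L = (1664 - 1024·x + 2048·x^2) + (-112 + 576·x - 768·x^2 + 1024·x^3)·Dx + (104 - 64·x + 128·x^2)·Dx^2 + (-7 + 36·x - 48·x^2 + 64·x^3)·Dx^3  (order 3).
h: a_k = 8, 96, 608, 3072, 45952/3, 73728, 15483904/45, …
ICs: h(0) = 8, h′(0) = 96, h′′(0) = 1216.

f: a_k = 0, -4, 0, 32/3, 0, -128/15, 0, …
g: a_k = 3, 12, 48, 192, 768, 3072, 12288, …
L₀ := lclm(L_f,L_g); ord L₀ ≤ 2+1.
Derive L from L₀ (diff closure).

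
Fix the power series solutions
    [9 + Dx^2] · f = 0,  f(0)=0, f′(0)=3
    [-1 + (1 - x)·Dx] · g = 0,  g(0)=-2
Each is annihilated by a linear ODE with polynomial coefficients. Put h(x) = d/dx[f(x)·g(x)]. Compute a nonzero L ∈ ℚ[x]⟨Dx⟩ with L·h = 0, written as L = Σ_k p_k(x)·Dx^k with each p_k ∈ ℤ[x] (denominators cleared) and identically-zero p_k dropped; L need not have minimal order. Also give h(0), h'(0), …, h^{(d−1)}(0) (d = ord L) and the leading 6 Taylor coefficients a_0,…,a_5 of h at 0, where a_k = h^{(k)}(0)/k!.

L = (7 - 18·x + 9·x^2) + (-2 + 2·x)·Dx + (1 - 2·x + x^2)·Dx^2  (order 2).
h: a_k = -6, -12, 9, 12, -21/4, -63/10, …
ICs: h(0) = -6, h′(0) = -12.

f: a_k = 0, 3, 0, -9/2, 0, 81/40, …
g: a_k = -2, -2, -2, -2, -2, -2, …
L₀ := L_f ⊗_s L_g (sym. prod.), ord ≤ 2.
h₀' ⇒ L via d/dx closure of L₀.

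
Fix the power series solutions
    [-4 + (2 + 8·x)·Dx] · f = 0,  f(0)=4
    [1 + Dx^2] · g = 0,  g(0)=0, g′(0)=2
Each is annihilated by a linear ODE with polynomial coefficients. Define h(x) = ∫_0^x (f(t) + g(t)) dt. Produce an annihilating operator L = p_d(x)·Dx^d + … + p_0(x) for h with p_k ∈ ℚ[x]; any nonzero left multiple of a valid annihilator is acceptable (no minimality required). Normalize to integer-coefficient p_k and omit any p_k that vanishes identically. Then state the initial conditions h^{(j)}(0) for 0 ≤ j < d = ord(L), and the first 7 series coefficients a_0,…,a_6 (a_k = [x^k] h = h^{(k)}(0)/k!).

f: a_k = 4, 8, -8, 16, -40, 112, -336, …
g: a_k = 0, 2, 0, -1/3, 0, 1/60, 0, …
Weyl lclm of L_f,L_g ⇒ L₀ (ord ≤ 3).
h=∫h₀ ⇒ L = L₀·Dx.
L = (-26 - 16·x - 32·x^2)·Dx + (-3 - 4·x + 48·x^2 + 64·x^3)·Dx^2 + (-26 - 16·x - 32·x^2)·Dx^3 + (-3 - 4·x + 48·x^2 + 64·x^3)·Dx^4  (order 4).
h: a_k = 0, 4, 5, -8/3, 47/12, -8, 6721/360, …
ICs: h(0) = 0, h′(0) = 4, h′′(0) = 10, h′′′(0) = -16.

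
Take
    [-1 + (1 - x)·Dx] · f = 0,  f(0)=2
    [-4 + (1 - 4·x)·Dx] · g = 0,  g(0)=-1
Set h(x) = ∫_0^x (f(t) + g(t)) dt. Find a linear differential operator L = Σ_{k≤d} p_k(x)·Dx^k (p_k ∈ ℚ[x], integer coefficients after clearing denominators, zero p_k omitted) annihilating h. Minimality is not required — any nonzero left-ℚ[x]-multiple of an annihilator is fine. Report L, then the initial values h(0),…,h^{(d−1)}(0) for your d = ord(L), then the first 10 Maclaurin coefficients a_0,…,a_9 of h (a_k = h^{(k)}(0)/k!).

L = -8·Dx + (10 - 16·x)·Dx^2 + (-1 + 5·x - 4·x^2)·Dx^3  (order 3).
h: a_k = 0, 1, -1, -14/3, -31/2, -254/5, -511/3, -4094/7, -8191/4, -65534/9, …
ICs: h(0) = 0, h′(0) = 1, h′′(0) = -2.

f: a_k = 2, 2, 2, 2, 2, 2, 2, 2, 2, 2, …
g: a_k = -1, -4, -16, -64, -256, -1024, -4096, -16384, -65536, -262144, …
f+g: L₀ = lclm(L_f,L_g), ord ≤ 1+1.
Integrate: L := L₀·Dx.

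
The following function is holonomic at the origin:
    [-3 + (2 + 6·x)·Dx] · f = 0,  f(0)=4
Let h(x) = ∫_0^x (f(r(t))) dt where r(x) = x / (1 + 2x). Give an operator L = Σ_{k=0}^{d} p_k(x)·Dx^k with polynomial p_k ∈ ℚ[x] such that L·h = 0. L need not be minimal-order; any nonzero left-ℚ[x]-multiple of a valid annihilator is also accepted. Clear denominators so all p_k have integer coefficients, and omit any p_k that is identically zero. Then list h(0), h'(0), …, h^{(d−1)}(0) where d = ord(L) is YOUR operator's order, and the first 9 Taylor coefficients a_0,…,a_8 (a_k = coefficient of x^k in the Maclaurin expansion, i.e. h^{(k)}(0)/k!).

f: a_k = 4, 6, -9/2, 27/4, -405/32, 1701/64, -15309/256, 72171/512, -2814669/8192, …
Substitute x→r, Dx→(1/r')Dx; clear ⇒ L₀.
h=∫h₀ ⇒ L = L₀·Dx.
L = -3·Dx + (2 + 14·x + 20·x^2)·Dx^2  (order 2).
h: a_k = 0, 4, 3, -11/2, 195/16, -993/32, 11303/128, -492501/1792, 3761283/4096, …
ICs: h(0) = 0, h′(0) = 4.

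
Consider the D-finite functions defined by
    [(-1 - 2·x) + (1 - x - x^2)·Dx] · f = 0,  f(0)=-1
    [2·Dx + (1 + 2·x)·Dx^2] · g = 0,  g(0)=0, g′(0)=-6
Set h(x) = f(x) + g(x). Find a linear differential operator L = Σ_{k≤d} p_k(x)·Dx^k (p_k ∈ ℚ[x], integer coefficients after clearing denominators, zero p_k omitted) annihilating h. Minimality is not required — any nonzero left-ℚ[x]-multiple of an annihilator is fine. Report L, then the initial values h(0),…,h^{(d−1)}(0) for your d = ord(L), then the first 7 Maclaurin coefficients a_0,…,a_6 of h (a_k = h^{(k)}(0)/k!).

L = (34 + 92·x + 116·x^2 + 48·x^3 + 24·x^4)·Dx + (5 + 60·x + 170·x^2 + 180·x^3 + 100·x^4 + 40·x^5)·Dx^2 + (-3 - 11·x - 5·x^2 + 20·x^3 + 30·x^4 + 24·x^5 + 8·x^6)·Dx^3  (order 3).
h: a_k = -1, -7, 4, -11, 7, -136/5, 19, …
ICs: h(0) = -1, h′(0) = -7, h′′(0) = 8.

f: a_k = -1, -1, -2, -3, -5, -8, -13, …
g: a_k = 0, -6, 6, -8, 12, -96/5, 32, …
Weyl lclm of L_f,L_g ⇒ L₀ (ord ≤ 3).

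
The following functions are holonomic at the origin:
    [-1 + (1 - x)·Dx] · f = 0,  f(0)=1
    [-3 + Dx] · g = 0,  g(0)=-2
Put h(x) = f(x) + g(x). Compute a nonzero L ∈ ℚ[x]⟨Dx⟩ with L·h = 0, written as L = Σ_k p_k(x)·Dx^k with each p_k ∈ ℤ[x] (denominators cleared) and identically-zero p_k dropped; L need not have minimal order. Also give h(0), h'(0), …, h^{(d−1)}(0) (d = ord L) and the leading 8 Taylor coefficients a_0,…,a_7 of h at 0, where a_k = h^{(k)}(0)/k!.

L = (3 - 9·x) + (-7 + 18·x - 9·x^2)·Dx + (2 - 5·x + 3·x^2)·Dx^2  (order 2).
h: a_k = -1, -5, -8, -8, -23/4, -61/20, -41/40, 37/280, …
ICs: h(0) = -1, h′(0) = -5.

f: a_k = 1, 1, 1, 1, 1, 1, 1, 1, …
g: a_k = -2, -6, -9, -9, -27/4, -81/20, -81/40, -243/280, …
f+g: L₀ = lclm(L_f,L_g), ord ≤ 1+1.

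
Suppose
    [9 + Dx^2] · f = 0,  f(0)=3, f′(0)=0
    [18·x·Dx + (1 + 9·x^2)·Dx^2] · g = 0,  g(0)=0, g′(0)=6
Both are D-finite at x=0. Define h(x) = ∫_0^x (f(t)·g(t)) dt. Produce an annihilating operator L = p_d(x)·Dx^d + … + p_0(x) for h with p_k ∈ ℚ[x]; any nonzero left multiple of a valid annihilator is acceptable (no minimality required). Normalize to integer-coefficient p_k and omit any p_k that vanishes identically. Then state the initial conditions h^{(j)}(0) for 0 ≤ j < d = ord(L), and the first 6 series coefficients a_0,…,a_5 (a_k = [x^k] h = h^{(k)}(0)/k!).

f: a_k = 3, 0, -27/2, 0, 81/8, 0, …
g: a_k = 0, 6, 0, -18, 0, 486/5, …
Product ⇒ symmetric product L₀, ord ≤ 4.
h=∫h₀ ⇒ L = L₀·Dx.
L = (810 + 18954·x^2 + 72171·x^4 + 236196·x^6 + 531441·x^8)·Dx + (972·x + 14580·x^3 + 78732·x^5 + 236196·x^7)·Dx^2 + (108 + 2592·x^2 + 13122·x^4 + 52488·x^6 + 118098·x^8)·Dx^3 + (108·x + 1620·x^3 + 8748·x^5 + 26244·x^7)·Dx^4 + (2 + 54·x^2 + 567·x^4 + 2916·x^6 + 6561·x^8)·Dx^5  (order 5).
h: a_k = 0, 0, 9, 0, -135/4, 0, …
ICs: h(0) = 0, h′(0) = 0, h′′(0) = 18, h′′′(0) = 0, h′′′′(0) = -810.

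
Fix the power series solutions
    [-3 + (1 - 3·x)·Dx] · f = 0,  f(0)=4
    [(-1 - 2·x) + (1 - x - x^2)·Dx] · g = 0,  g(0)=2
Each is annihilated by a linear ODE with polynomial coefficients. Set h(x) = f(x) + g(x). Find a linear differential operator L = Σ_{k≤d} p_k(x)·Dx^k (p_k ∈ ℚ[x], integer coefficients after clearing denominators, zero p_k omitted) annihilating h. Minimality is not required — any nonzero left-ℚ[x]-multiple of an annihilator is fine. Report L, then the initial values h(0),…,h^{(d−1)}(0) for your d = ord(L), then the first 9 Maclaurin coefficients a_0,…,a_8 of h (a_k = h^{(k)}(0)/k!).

f: a_k = 4, 12, 36, 108, 324, 972, 2916, 8748, 26244, …
g: a_k = 2, 2, 4, 6, 10, 16, 26, 42, 68, …
L₀ := lclm(L_f,L_g); ord L₀ ≤ 1+1.
L = (-6 - 36·x + 18·x^2 - 18·x^3) + (14 - 18·x - 24·x^2 + 18·x^3 - 36·x^4)·Dx + (-2 + 10·x - 15·x^2 + 10·x^3 - 9·x^5)·Dx^2  (order 2).
h: a_k = 6, 14, 40, 114, 334, 988, 2942, 8790, 26312, …
ICs: h(0) = 6, h′(0) = 14.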